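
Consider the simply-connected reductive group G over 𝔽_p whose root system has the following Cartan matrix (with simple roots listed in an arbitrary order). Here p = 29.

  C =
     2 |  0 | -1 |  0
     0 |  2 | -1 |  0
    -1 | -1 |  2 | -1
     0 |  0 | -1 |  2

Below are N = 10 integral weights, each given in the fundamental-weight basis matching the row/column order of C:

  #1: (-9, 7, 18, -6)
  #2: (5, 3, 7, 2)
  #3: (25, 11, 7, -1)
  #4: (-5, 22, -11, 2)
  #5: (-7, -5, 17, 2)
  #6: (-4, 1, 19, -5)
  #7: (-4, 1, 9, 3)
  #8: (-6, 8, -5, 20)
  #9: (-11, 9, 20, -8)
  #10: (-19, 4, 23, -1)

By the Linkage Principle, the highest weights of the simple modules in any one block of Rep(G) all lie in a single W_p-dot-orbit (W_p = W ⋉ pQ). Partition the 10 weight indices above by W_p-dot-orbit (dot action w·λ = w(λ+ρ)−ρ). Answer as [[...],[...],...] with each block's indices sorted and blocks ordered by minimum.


Type D_4, rank 4, |W|=192; reorder rows/cols to standard.

Ā_29 reps of the 10 weights (D_4, coords as presented):

  1: (8, 8, 2, 5);  2: (6, 4, 8, 3);  3: (4, 0, 5, 12);  4: (3, 2, 7, 4);  5: (6, 4, 8, 3);  6: (3, 2, 7, 4);  7: (3, 2, 7, 4);  8: (4, 0, 5, 12);  9: (8, 8, 2, 5);  10: (18, 5, 0, 0)

These 10 weights hit 5 W_29-dot-orbits; sizes (2, 2, 2, 3, 1):

[[1, 9], [2, 5], [3, 8], [4, 6, 7], [10]]


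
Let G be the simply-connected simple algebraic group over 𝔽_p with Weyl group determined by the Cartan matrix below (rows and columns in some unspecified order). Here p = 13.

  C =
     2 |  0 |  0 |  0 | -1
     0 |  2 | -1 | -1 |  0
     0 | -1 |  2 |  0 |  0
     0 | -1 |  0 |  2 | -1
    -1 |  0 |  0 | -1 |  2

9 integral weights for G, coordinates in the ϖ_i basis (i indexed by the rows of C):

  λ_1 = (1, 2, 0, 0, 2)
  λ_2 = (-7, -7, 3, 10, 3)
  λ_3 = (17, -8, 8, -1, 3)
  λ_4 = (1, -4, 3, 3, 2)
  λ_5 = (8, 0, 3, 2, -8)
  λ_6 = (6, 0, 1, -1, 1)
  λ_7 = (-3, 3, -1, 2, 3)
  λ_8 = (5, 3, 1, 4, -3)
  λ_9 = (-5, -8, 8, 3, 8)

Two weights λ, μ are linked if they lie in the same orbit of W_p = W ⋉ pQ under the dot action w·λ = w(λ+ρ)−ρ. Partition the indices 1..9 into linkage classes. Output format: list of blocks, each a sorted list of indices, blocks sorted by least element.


Cartan matrix: type A_5 (|W|=720); un-permuting the 5 rows.

λ_j+ρ reflected into Ā_13 (⟨·,θ^∨⟩≤13); 5-tuples as given:

  λ_1 → (2, 3, 1, 1, 3)
  λ_2 → (2, 4, 0, 3, 2)
  λ_3 → (2, 4, 0, 3, 2)
  λ_4 → (2, 3, 1, 1, 3)
  λ_5 → (2, 3, 1, 1, 3)
  λ_6 → (7, 1, 2, 0, 2)
  λ_7 → (2, 4, 0, 3, 2)
  λ_8 → (2, 4, 0, 3, 2)
  λ_9 → (2, 4, 0, 3, 2)

These 9 weights hit 3 W_13-dot-orbits; sizes (3, 5, 1):

[[1, 4, 5], [2, 3, 7, 8, 9], [6]]


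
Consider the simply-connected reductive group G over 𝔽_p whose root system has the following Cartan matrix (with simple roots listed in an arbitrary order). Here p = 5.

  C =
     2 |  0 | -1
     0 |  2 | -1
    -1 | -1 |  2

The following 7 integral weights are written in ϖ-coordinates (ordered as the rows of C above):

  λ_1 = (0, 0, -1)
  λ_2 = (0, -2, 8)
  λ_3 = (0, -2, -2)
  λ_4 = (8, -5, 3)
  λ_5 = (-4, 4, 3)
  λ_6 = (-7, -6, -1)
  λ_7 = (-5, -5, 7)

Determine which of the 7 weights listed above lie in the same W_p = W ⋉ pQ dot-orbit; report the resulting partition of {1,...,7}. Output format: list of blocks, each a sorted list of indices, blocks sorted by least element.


Cartan matrix: type A_3 (|W|=24); un-permuting the 3 rows.

W_5-reps of the 7 weights in Ā_5 (same 3-coord order as C):

  [1] (1, 1, 0)
  [2] (1, 1, 0)
  [3] (1, 1, 0)
  [4] (3, 0, 1)
  [5] (1, 1, 0)
  [6] (0, 1, 0)
  [7] (1, 1, 0)

Linkage partition of the 7 weights (3 classes, p=5):

[[1, 2, 3, 5, 7], [4], [6]]


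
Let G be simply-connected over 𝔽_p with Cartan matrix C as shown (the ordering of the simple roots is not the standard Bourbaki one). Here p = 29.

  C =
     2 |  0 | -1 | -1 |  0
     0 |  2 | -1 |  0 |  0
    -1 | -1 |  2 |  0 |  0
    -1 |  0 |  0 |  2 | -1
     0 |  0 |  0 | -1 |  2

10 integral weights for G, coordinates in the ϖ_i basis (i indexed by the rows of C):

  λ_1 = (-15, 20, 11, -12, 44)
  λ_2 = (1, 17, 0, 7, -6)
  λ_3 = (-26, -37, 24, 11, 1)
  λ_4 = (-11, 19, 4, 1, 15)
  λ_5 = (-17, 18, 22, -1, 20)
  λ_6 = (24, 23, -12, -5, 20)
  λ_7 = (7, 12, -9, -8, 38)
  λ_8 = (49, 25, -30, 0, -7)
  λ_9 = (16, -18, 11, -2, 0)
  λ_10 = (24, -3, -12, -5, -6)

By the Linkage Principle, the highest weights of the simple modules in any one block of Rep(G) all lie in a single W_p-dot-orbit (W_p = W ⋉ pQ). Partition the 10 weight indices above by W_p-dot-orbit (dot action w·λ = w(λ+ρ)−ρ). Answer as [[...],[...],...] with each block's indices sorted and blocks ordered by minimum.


Cartan matrix: type A_5 (|W|=720); un-permuting the 5 rows.

W_29-reps of the 10 weights in Ā_29 (same 5-coord order as C):

  λ_1 → (3, 11, 2, 5, 4);  λ_2 → (2, 18, 1, 3, 5);  λ_3 → (2, 7, 5, 11, 4);  λ_4 → (3, 11, 2, 5, 4);  λ_5 → (0, 1, 7, 3, 13);  λ_6 → (3, 11, 2, 5, 4);  λ_7 → (0, 1, 7, 3, 13);  λ_8 → (0, 1, 7, 3, 13);  λ_9 → (11, 12, 5, 1, 0);  λ_10 → (3, 11, 2, 5, 4)

Linkage partition of the 10 weights (5 classes, p=29):

[[1, 4, 6, 10], [2], [3], [5, 7, 8], [9]]


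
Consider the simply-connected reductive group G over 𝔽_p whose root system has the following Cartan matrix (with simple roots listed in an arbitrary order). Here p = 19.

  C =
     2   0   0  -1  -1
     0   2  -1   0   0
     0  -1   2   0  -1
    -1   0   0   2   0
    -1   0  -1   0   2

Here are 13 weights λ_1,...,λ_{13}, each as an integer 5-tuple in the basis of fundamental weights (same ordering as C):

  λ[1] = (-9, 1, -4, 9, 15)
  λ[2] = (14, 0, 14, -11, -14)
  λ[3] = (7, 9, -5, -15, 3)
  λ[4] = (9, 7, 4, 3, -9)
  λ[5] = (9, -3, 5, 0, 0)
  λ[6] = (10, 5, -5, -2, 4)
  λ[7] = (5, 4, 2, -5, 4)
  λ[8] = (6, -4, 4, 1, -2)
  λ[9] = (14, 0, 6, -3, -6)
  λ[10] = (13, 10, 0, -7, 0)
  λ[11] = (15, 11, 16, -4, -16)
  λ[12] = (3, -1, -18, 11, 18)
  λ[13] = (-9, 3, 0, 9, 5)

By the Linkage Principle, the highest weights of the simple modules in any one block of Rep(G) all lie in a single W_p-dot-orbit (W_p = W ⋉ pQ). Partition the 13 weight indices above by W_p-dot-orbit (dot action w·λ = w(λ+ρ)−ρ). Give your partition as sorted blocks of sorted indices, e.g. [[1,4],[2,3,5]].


Type A_5, rank 5, |W|=720; reorder rows/cols to standard.

Ā_19 reps of the 13 weights (A_5, coords as presented):

  λ_1+ρ ↦ (8, 1, 2, 2, 5);  λ_2+ρ ↦ (8, 1, 2, 2, 5);  λ_3+ρ ↦ (0, 4, 2, 8, 4);  λ_4+ρ ↦ (2, 5, 3, 4, 5);  λ_5+ρ ↦ (10, 2, 4, 1, 1);  λ_6+ρ ↦ (10, 2, 4, 1, 1);  λ_7+ρ ↦ (2, 5, 3, 4, 5);  λ_8+ρ ↦ (6, 3, 1, 2, 1);  λ_9+ρ ↦ (8, 1, 2, 2, 5);  λ_10+ρ ↦ (6, 3, 1, 2, 1);  λ_11+ρ ↦ (8, 1, 2, 2, 5);  λ_12+ρ ↦ (0, 1, 0, 4, 2);  λ_13+ρ ↦ (6, 3, 1, 2, 1)

Linkage partition of the 13 weights (6 classes, p=19):

[[1, 2, 9, 11], [3], [4, 7], [5, 6], [8, 10, 13], [12]]


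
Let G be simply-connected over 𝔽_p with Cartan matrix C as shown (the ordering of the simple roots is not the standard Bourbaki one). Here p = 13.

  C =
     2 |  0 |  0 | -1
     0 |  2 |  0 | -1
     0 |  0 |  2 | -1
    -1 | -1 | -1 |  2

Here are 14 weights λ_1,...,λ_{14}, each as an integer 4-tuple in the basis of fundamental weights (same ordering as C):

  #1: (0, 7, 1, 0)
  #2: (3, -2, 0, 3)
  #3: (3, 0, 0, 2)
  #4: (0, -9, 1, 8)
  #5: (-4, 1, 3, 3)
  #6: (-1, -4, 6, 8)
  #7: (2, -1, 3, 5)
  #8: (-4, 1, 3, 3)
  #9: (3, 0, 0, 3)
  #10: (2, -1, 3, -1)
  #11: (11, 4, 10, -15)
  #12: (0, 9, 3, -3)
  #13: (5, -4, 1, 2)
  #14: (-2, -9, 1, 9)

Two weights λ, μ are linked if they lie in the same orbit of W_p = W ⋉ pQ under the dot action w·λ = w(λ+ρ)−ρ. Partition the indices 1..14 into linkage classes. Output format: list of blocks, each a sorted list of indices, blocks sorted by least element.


Root system D_4: the 4×4 matrix C matches after relabeling.

Ā_13 reps of the 14 weights (D_4, coords as presented):

  λ_1+ρ ↦ (1, 8, 2, 1);  λ_2+ρ ↦ (4, 1, 1, 3);  λ_3+ρ ↦ (4, 1, 1, 3);  λ_4+ρ ↦ (1, 8, 2, 1);  λ_5+ρ ↦ (3, 2, 4, 1);  λ_6+ρ ↦ (3, 0, 4, 0);  λ_7+ρ ↦ (3, 0, 4, 0);  λ_8+ρ ↦ (3, 2, 4, 1);  λ_9+ρ ↦ (4, 1, 1, 3);  λ_10+ρ ↦ (3, 0, 4, 0);  λ_11+ρ ↦ (1, 8, 2, 1);  λ_12+ρ ↦ (1, 8, 2, 1);  λ_13+ρ ↦ (6, 3, 2, 0);  λ_14+ρ ↦ (1, 8, 2, 1)

The 14 indices split into 5 linkage classes (same alcove rep ⇔ same W_13-dot-orbit):

[[1, 4, 11, 12, 14], [2, 3, 9], [5, 8], [6, 7, 10], [13]]


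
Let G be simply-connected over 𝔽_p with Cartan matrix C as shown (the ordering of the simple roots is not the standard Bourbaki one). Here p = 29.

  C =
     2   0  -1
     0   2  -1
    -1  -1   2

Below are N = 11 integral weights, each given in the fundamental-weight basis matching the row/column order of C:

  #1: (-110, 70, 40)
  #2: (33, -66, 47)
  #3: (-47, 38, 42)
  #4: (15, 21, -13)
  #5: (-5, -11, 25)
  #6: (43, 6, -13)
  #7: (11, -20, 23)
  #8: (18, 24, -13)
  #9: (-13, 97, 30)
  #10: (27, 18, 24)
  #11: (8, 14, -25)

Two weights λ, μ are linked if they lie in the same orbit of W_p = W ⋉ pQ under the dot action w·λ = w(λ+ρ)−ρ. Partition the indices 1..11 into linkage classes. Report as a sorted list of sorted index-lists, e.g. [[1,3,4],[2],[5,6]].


Cartan matrix: type A_3 (|W|=24); un-permuting the 3 rows.

W_29-reps of the 11 weights in Ā_29 (same 3-coord order as C):

  λ_1 → (4, 10, 12);  λ_2 → (5, 12, 5);  λ_3 → (14, 7, 3);  λ_4 → (4, 10, 12);  λ_5 → (4, 10, 12);  λ_6 → (14, 7, 3);  λ_7 → (5, 12, 5);  λ_8 → (4, 10, 12);  λ_9 → (10, 16, 1);  λ_10 → (1, 10, 14);  λ_11 → (15, 9, 0)

Linkage partition of the 11 weights (6 classes, p=29):

[[1, 4, 5, 8], [2, 7], [3, 6], [9], [10], [11]]


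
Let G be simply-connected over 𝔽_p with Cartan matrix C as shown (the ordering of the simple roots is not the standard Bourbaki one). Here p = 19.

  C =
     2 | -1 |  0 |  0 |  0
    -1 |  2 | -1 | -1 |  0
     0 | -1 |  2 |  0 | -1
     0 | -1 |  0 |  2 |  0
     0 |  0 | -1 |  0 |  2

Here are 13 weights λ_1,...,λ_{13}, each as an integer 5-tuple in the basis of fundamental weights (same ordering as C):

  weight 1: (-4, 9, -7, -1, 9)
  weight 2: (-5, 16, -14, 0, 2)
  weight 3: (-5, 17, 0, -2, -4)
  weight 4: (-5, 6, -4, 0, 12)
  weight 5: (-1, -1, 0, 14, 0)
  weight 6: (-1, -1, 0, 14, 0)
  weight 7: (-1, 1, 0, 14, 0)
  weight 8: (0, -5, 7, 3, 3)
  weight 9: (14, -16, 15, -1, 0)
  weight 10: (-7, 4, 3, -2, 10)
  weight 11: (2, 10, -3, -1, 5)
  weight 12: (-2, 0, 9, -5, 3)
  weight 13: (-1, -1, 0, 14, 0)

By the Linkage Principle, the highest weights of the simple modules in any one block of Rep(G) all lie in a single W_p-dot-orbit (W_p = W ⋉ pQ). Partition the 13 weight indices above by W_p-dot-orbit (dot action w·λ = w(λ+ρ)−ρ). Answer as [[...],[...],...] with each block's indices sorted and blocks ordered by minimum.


Dynkin diagram of C (from the 8 off-diagonal −1 entries): D_5.

Ā_19 reps of the 13 weights (D_5, coords as presented):

    λ_1 → (3, 1, 4, 0, 4)
    λ_2 → (4, 0, 1, 1, 10)
    λ_3 → (4, 0, 1, 1, 10)
    λ_4 → (4, 0, 1, 1, 10)
    λ_5 → (0, 0, 1, 15, 1)
    λ_6 → (0, 0, 1, 15, 1)
    λ_7 → (0, 0, 1, 15, 1)
    λ_8 → (3, 1, 4, 0, 4)
    λ_9 → (0, 0, 1, 15, 1)
    λ_10 → (4, 0, 1, 1, 10)
    λ_11 → (3, 1, 4, 0, 4)
    λ_12 → (3, 1, 4, 0, 4)
    λ_13 → (0, 0, 1, 15, 1)

The 13 indices split into 3 linkage classes (same alcove rep ⇔ same W_19-dot-orbit):

[[1, 8, 11, 12], [2, 3, 4, 10], [5, 6, 7, 9, 13]]


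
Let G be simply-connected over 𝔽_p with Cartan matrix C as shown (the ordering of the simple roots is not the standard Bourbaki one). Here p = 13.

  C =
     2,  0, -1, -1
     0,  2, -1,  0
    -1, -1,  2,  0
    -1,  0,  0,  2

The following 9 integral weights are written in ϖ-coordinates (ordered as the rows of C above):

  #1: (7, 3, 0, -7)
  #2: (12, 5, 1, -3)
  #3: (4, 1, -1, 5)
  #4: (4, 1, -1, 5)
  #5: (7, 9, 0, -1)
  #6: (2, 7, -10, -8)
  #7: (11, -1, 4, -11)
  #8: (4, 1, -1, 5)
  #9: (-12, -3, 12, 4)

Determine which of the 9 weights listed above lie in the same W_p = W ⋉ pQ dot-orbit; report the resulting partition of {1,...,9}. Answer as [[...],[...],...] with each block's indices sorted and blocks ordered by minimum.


Type A_4, rank 4, |W|=120; reorder rows/cols to standard.

Alcove-folded reps (p=13, 9 weights, presented ϖ-order):

    1: (2, 4, 1, 6)
    2: (5, 2, 0, 6)
    3: (5, 2, 0, 6)
    4: (5, 2, 0, 6)
    5: (2, 4, 1, 6)
    6: (2, 4, 1, 6)
    7: (2, 4, 1, 6)
    8: (5, 2, 0, 6)
    9: (5, 2, 0, 6)

2 distinct reps among the 9 weights ⇒ 2 W_13-linkage classes:

[[1, 5, 6, 7], [2, 3, 4, 8, 9]]


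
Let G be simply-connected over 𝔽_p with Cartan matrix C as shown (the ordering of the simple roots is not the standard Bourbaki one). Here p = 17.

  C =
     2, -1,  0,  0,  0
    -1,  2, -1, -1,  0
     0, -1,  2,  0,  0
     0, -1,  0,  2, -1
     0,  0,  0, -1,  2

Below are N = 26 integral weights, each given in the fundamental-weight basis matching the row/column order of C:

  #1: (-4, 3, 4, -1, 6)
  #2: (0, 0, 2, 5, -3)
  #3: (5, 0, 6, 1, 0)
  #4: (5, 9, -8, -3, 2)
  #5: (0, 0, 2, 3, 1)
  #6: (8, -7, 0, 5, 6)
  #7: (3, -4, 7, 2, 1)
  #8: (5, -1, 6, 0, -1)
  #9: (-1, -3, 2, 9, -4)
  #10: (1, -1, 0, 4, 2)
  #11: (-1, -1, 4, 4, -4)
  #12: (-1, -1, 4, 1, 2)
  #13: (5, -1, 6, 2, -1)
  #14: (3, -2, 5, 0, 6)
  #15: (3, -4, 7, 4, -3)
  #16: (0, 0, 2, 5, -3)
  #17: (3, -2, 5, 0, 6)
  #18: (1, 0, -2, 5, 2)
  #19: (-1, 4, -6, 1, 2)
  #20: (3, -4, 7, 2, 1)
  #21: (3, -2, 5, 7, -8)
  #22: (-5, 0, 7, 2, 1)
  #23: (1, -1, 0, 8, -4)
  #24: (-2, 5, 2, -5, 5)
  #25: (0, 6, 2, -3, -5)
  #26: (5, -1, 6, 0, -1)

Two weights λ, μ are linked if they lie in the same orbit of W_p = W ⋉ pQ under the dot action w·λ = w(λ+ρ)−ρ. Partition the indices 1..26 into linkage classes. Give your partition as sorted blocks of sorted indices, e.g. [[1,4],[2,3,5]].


C ↔ D_5 under row/col permutation; |W(D_5)| = 1920.

W_17-reps of the 26 weights in Ā_17 (same 5-coord order as C):

  λ_1 → (3, 1, 5, 0, 7);  λ_2 → (1, 1, 3, 4, 2);  λ_3 → (6, 0, 7, 1, 0);  λ_4 → (6, 0, 7, 1, 0);  λ_5 → (1, 1, 3, 4, 2);  λ_6 → (3, 1, 5, 0, 7);  λ_7 → (1, 3, 5, 0, 2);  λ_8 → (6, 0, 7, 1, 0);  λ_9 → (2, 0, 1, 5, 3);  λ_10 → (2, 0, 1, 5, 3);  λ_11 → (0, 0, 5, 2, 3);  λ_12 → (0, 0, 5, 2, 3);  λ_13 → (6, 0, 7, 1, 0);  λ_14 → (3, 1, 5, 0, 7);  λ_15 → (1, 3, 5, 0, 2);  λ_16 → (1, 1, 3, 4, 2);  λ_17 → (3, 1, 5, 0, 7);  λ_18 → (2, 0, 1, 5, 3);  λ_19 → (0, 0, 5, 2, 3);  λ_20 → (1, 3, 5, 0, 2);  λ_21 → (3, 1, 5, 0, 7);  λ_22 → (1, 3, 5, 0, 2);  λ_23 → (2, 0, 1, 5, 3);  λ_24 → (1, 1, 3, 4, 2);  λ_25 → (1, 1, 3, 4, 2);  λ_26 → (6, 0, 7, 1, 0)

The 26 indices split into 6 linkage classes (same alcove rep ⇔ same W_17-dot-orbit):

[[1, 6, 14, 17, 21], [2, 5, 16, 24, 25], [3, 4, 8, 13, 26], [7, 15, 20, 22], [9, 10, 18, 23], [11, 12, 19]]


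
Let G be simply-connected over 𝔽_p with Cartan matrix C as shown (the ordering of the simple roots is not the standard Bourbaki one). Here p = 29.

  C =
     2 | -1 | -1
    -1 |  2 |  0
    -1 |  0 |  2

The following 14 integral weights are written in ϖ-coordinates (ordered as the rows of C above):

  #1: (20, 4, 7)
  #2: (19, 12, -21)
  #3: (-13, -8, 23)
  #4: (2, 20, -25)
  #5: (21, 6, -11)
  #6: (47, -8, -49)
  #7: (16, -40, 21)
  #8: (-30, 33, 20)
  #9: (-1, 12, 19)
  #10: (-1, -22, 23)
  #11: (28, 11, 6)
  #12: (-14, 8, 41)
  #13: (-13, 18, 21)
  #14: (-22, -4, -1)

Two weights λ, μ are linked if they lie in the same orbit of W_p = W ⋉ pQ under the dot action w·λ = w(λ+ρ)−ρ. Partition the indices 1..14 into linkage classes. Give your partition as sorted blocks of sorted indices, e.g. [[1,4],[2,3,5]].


Root system A_3: the 3×3 matrix C matches after relabeling.

Alcove-folded reps (p=29, 14 weights, presented ϖ-order):

  [1] (21, 0, 3);  [2] (0, 9, 16);  [3] (7, 12, 5);  [4] (21, 0, 3);  [5] (12, 7, 10);  [6] (12, 7, 10);  [7] (12, 7, 10);  [8] (21, 0, 3);  [9] (0, 9, 16);  [10] (21, 0, 3);  [11] (10, 7, 12);  [12] (0, 9, 16);  [13] (12, 7, 10);  [14] (21, 0, 3)

5 distinct reps among the 14 weights ⇒ 5 W_29-linkage classes:

[[1, 4, 8, 10, 14], [2, 9, 12], [3], [5, 6, 7, 13], [11]]


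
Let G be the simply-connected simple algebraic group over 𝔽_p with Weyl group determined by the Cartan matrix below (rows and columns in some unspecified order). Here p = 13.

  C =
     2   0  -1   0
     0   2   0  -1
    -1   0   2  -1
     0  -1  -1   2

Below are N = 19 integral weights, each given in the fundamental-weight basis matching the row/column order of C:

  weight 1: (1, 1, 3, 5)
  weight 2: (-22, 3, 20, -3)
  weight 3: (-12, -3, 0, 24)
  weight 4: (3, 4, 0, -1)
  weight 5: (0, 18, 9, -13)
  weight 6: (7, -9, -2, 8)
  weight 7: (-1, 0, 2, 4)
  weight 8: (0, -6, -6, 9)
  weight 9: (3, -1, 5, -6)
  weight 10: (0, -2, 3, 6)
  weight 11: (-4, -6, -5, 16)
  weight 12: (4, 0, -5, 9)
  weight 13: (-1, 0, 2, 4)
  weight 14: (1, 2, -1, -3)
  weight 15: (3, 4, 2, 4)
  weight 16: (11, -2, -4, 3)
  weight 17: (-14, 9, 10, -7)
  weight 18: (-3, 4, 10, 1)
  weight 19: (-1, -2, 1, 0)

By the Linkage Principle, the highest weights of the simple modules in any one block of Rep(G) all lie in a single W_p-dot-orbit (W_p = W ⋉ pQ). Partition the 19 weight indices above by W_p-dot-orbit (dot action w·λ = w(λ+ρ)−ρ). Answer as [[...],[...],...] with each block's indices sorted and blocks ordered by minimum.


Dynkin diagram of C (from the 6 off-diagonal −1 entries): A_4.

λ_j+ρ reflected into Ā_13 (⟨·,θ^∨⟩≤13); 4-tuples as given:

    λ_1 → (1, 1, 4, 6)
    λ_2 → (3, 0, 6, 2)
    λ_3 → (0, 1, 2, 0)
    λ_4 → (4, 5, 1, 0)
    λ_5 → (1, 1, 4, 6)
    λ_6 → (4, 5, 1, 0)
    λ_7 → (0, 1, 3, 5)
    λ_8 → (4, 5, 1, 0)
    λ_9 → (4, 5, 1, 0)
    λ_10 → (1, 1, 4, 6)
    λ_11 → (0, 1, 3, 5)
    λ_12 → (1, 1, 4, 6)
    λ_13 → (0, 1, 3, 5)
    λ_14 → (0, 1, 2, 0)
    λ_15 → (0, 1, 3, 5)
    λ_16 → (9, 1, 3, 0)
    λ_17 → (3, 0, 6, 2)
    λ_18 → (3, 0, 6, 2)
    λ_19 → (0, 1, 2, 0)

These 19 weights hit 6 W_13-dot-orbits; sizes (4, 3, 3, 4, 4, 1):

[[1, 5, 10, 12], [2, 17, 18], [3, 14, 19], [4, 6, 8, 9], [7, 11, 13, 15], [16]]


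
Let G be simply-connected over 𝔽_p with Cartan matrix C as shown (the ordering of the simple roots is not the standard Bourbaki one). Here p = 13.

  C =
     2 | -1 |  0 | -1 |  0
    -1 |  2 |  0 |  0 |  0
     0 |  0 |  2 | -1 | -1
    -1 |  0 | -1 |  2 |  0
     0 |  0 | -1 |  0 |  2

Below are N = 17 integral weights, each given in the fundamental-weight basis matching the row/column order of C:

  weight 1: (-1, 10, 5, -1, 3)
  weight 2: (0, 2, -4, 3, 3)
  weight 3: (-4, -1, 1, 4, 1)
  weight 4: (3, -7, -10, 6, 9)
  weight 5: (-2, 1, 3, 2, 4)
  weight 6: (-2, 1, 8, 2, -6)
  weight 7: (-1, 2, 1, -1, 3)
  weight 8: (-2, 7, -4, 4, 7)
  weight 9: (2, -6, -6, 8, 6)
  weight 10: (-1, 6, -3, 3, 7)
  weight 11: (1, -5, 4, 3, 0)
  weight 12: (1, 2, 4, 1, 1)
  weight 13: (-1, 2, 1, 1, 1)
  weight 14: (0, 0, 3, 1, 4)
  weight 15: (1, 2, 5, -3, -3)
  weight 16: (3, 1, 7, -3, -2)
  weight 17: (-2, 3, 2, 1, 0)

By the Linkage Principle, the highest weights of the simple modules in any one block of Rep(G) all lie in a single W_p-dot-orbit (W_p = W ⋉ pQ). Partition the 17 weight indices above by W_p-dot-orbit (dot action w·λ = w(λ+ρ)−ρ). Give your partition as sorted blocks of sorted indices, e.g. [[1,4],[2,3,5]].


C ↔ A_5 under row/col permutation; |W(A_5)| = 720.

Ā_13 reps of the 17 weights (A_5, coords as presented):

    λ_1 → (0, 3, 2, 0, 4)
    λ_2 → (1, 3, 3, 1, 1)
    λ_3 → (0, 3, 2, 2, 2)
    λ_4 → (2, 2, 5, 2, 1)
    λ_5 → (1, 1, 4, 2, 5)
    λ_6 → (1, 1, 4, 2, 5)
    λ_7 → (0, 3, 2, 0, 4)
    λ_8 → (1, 3, 3, 1, 1)
    λ_9 → (2, 2, 5, 2, 1)
    λ_10 → (0, 3, 2, 2, 2)
    λ_11 → (2, 2, 5, 2, 1)
    λ_12 → (2, 2, 5, 2, 1)
    λ_13 → (0, 3, 2, 2, 2)
    λ_14 → (1, 1, 4, 2, 5)
    λ_15 → (0, 3, 2, 2, 2)
    λ_16 → (2, 2, 5, 2, 1)
    λ_17 → (1, 3, 3, 1, 1)

Linkage partition of the 17 weights (5 classes, p=13):

[[1, 7], [2, 8, 17], [3, 10, 13, 15], [4, 9, 11, 12, 16], [5, 6, 14]]


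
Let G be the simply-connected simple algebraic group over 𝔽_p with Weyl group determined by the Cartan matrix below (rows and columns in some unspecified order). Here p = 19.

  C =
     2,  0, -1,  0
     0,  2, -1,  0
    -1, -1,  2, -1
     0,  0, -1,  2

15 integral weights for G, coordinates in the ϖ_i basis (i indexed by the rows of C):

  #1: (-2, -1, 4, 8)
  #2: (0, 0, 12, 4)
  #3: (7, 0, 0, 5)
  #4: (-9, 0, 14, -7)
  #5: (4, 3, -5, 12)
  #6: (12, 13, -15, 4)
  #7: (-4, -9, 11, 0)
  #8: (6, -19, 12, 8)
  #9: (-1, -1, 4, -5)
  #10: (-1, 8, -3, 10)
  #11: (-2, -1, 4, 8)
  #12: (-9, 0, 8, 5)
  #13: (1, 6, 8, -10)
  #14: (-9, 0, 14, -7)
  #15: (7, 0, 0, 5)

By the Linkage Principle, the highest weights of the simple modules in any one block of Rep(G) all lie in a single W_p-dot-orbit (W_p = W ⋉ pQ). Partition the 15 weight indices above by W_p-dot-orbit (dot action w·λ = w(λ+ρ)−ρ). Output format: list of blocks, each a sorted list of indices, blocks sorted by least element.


D_4 Cartan matrix, 4 simple roots permuted; ρ=(1,1,1,1).

λ_j+ρ reflected into Ā_19 (⟨·,θ^∨⟩≤19); 4-tuples as given:

  λ_1 → (1, 0, 4, 9)
  λ_2 → (0, 0, 1, 4)
  λ_3 → (8, 1, 1, 6)
  λ_4 → (8, 1, 1, 6)
  λ_5 → (1, 0, 4, 9)
  λ_6 → (1, 0, 4, 9)
  λ_7 → (3, 8, 1, 1)
  λ_8 → (3, 8, 1, 1)
  λ_9 → (0, 0, 1, 4)
  λ_10 → (2, 7, 0, 9)
  λ_11 → (1, 0, 4, 9)
  λ_12 → (8, 1, 1, 6)
  λ_13 → (2, 7, 0, 9)
  λ_14 → (8, 1, 1, 6)
  λ_15 → (8, 1, 1, 6)

Linkage partition of the 15 weights (5 classes, p=19):

[[1, 5, 6, 11], [2, 9], [3, 4, 12, 14, 15], [7, 8], [10, 13]]


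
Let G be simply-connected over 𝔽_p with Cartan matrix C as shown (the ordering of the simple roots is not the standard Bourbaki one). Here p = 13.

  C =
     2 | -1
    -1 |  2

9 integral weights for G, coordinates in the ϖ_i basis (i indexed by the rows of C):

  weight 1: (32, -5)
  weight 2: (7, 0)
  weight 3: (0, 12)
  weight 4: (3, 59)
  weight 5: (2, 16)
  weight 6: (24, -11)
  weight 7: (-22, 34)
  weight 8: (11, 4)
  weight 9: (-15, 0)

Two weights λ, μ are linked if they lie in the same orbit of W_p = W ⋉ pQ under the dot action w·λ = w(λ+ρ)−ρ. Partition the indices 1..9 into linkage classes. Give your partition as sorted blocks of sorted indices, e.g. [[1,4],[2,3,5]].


Root system A_2: the 2×2 matrix C matches after relabeling.

Folding the 9 weights λ_j+ρ into Ā_13 (reps in the given 2-coord order):

    [1] (4, 6)
    [2] (8, 1)
    [3] (0, 12)
    [4] (8, 1)
    [5] (4, 6)
    [6] (1, 2)
    [7] (8, 1)
    [8] (8, 1)
    [9] (0, 12)

Partition of {1..9} into 4 W_13-dot-orbits:

[[1, 5], [2, 4, 7, 8], [3, 9], [6]]


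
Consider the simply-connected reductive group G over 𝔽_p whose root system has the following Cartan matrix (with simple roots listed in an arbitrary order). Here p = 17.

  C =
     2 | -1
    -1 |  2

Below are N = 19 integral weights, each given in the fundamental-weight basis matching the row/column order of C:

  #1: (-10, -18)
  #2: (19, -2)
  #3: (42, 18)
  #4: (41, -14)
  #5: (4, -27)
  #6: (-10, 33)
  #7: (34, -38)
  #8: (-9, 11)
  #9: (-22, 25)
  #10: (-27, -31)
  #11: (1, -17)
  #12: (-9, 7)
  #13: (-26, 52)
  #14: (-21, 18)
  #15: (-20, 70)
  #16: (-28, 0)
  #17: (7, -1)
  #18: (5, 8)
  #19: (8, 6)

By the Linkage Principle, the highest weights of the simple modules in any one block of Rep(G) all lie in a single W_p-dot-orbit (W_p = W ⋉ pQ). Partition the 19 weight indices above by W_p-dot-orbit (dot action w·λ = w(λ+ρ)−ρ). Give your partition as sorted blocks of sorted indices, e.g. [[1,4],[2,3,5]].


Root system A_2: the 2×2 matrix C matches after relabeling.

Alcove-folded reps (p=17, 19 weights, presented ϖ-order):

    λ_1+ρ ↦ (8, 0)
    λ_2+ρ ↦ (14, 2)
    λ_3+ρ ↦ (6, 9)
    λ_4+ρ ↦ (8, 4)
    λ_5+ρ ↦ (8, 4)
    λ_6+ρ ↦ (8, 0)
    λ_7+ρ ↦ (14, 2)
    λ_8+ρ ↦ (8, 4)
    λ_9+ρ ↦ (8, 4)
    λ_10+ρ ↦ (8, 4)
    λ_11+ρ ↦ (14, 2)
    λ_12+ρ ↦ (8, 0)
    λ_13+ρ ↦ (6, 9)
    λ_14+ρ ↦ (14, 2)
    λ_15+ρ ↦ (14, 2)
    λ_16+ρ ↦ (9, 7)
    λ_17+ρ ↦ (8, 0)
    λ_18+ρ ↦ (6, 9)
    λ_19+ρ ↦ (9, 7)

5 distinct reps among the 19 weights ⇒ 5 W_17-linkage classes:

[[1, 6, 12, 17], [2, 7, 11, 14, 15], [3, 13, 18], [4, 5, 8, 9, 10], [16, 19]]


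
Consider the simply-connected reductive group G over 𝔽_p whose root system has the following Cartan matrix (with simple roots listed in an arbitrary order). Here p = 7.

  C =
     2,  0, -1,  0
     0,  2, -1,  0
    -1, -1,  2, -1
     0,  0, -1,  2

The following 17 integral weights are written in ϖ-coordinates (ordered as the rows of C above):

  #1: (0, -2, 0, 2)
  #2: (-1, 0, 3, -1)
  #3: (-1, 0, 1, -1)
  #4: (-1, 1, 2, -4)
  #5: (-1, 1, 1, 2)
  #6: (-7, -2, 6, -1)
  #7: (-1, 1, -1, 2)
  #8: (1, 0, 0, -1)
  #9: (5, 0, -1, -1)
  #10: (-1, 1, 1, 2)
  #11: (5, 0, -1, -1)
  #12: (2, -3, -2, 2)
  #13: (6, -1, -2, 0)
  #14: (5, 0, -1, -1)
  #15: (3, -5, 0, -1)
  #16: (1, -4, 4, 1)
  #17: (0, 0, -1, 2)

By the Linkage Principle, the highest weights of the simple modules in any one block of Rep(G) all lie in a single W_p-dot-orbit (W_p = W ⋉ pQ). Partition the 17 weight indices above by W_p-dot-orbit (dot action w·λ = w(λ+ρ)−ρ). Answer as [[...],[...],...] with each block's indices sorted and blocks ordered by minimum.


Root system D_4: the 4×4 matrix C matches after relabeling.

Alcove-folded reps (p=7, 17 weights, presented ϖ-order):

  1: (1, 1, 0, 3);  2: (0, 1, 2, 0);  3: (0, 1, 2, 0);  4: (0, 2, 0, 3);  5: (0, 2, 0, 3);  6: (6, 1, 0, 0);  7: (0, 2, 0, 3);  8: (2, 1, 1, 0);  9: (6, 1, 0, 0);  10: (0, 2, 0, 3);  11: (6, 1, 0, 0);  12: (0, 1, 2, 0);  13: (6, 1, 0, 0);  14: (6, 1, 0, 0);  15: (1, 1, 0, 3);  16: (0, 1, 2, 0);  17: (1, 1, 0, 3)

5 distinct reps among the 17 weights ⇒ 5 W_7-linkage classes:

[[1, 15, 17], [2, 3, 12, 16], [4, 5, 7, 10], [6, 9, 11, 13, 14], [8]]


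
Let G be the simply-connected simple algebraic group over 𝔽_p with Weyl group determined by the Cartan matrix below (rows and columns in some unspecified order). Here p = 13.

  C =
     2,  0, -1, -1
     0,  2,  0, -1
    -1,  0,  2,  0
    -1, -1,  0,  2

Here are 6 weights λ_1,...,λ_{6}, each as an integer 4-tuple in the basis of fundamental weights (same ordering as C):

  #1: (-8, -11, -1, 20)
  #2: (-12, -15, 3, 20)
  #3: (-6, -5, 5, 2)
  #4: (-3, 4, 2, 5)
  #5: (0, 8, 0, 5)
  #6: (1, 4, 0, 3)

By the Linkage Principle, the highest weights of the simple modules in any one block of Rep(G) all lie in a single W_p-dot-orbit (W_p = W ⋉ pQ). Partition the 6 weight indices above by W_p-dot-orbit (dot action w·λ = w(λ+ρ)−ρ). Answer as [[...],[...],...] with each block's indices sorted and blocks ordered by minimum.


Dynkin diagram of C (from the 6 off-diagonal −1 entries): A_4.

λ_j+ρ reflected into Ā_13 (⟨·,θ^∨⟩≤13); 4-tuples as given:

  λ_1+ρ ↦ (1, 2, 0, 3);  λ_2+ρ ↦ (1, 2, 0, 3);  λ_3+ρ ↦ (1, 2, 0, 3);  λ_4+ρ ↦ (2, 5, 1, 4);  λ_5+ρ ↦ (2, 5, 1, 4);  λ_6+ρ ↦ (2, 5, 1, 4)

Partition of {1..6} into 2 W_13-dot-orbits:

[[1, 2, 3], [4, 5, 6]]


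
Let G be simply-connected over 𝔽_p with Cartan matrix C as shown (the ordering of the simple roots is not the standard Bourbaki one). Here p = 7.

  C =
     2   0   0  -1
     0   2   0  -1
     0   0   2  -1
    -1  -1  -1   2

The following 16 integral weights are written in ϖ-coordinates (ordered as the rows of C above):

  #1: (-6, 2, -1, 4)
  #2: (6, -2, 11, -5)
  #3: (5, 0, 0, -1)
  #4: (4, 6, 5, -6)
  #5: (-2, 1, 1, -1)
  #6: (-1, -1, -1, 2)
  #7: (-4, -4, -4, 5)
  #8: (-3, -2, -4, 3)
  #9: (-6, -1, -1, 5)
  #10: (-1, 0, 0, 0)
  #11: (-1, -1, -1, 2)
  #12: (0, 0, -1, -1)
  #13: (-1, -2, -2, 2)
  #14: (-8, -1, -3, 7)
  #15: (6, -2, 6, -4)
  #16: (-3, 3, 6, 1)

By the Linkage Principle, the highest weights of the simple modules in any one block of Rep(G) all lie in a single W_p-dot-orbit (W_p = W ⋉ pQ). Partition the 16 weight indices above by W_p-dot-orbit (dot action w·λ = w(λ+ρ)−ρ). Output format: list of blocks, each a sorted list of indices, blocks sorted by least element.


Type D_4, rank 4, |W|=192; reorder rows/cols to standard.

λ_j+ρ reflected into Ā_7 (⟨·,θ^∨⟩≤7); 4-tuples as given:

  λ_1 → (4, 2, 1, 0)
  λ_2 → (4, 2, 1, 0)
  λ_3 → (5, 0, 0, 1)
  λ_4 → (1, 1, 0, 0)
  λ_5 → (0, 1, 1, 1)
  λ_6 → (0, 0, 0, 3)
  λ_7 → (0, 0, 0, 3)
  λ_8 → (0, 1, 1, 1)
  λ_9 → (5, 0, 0, 1)
  λ_10 → (0, 1, 1, 1)
  λ_11 → (0, 0, 0, 3)
  λ_12 → (1, 1, 0, 0)
  λ_13 → (0, 1, 1, 1)
  λ_14 → (5, 0, 0, 1)
  λ_15 → (0, 0, 0, 3)
  λ_16 → (4, 2, 1, 0)

These 16 weights hit 5 W_7-dot-orbits; sizes (3, 3, 2, 4, 4):

[[1, 2, 16], [3, 9, 14], [4, 12], [5, 8, 10, 13], [6, 7, 11, 15]]


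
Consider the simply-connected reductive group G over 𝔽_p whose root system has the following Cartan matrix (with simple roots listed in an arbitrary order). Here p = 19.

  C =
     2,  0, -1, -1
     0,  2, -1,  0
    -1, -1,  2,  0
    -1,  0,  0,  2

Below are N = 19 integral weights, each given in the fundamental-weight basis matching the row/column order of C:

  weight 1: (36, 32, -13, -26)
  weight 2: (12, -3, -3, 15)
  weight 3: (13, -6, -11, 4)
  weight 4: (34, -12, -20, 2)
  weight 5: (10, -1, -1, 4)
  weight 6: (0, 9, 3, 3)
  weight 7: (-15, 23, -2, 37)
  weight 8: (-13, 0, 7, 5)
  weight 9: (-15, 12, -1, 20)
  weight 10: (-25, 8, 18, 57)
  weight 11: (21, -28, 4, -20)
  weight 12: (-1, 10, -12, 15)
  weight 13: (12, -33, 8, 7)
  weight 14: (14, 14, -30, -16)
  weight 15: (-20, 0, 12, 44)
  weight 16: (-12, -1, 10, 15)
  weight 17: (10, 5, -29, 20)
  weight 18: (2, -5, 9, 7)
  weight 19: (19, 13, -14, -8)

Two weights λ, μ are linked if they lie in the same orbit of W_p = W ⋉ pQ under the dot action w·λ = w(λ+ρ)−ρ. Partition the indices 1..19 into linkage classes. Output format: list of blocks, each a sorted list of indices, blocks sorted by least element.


Cartan matrix: type A_4 (|W|=120); un-permuting the 4 rows.

λ_j+ρ reflected into Ā_19 (⟨·,θ^∨⟩≤19); 4-tuples as given:

    λ_1 → (0, 1, 12, 5)
    λ_2 → (3, 2, 6, 6)
    λ_3 → (1, 10, 4, 4)
    λ_4 → (11, 0, 0, 5)
    λ_5 → (11, 0, 0, 5)
    λ_6 → (1, 10, 4, 4)
    λ_7 → (1, 10, 4, 4)
    λ_8 → (2, 3, 1, 6)
    λ_9 → (0, 1, 12, 5)
    λ_10 → (1, 10, 4, 4)
    λ_11 → (11, 0, 0, 5)
    λ_12 → (11, 0, 0, 5)
    λ_13 → (3, 2, 6, 6)
    λ_14 → (1, 10, 4, 4)
    λ_15 → (0, 1, 12, 5)
    λ_16 → (11, 0, 0, 5)
    λ_17 → (3, 2, 6, 6)
    λ_18 → (3, 2, 6, 6)
    λ_19 → (0, 1, 12, 5)

The 19 indices split into 5 linkage classes (same alcove rep ⇔ same W_19-dot-orbit):

[[1, 9, 15, 19], [2, 13, 17, 18], [3, 6, 7, 10, 14], [4, 5, 11, 12, 16], [8]]


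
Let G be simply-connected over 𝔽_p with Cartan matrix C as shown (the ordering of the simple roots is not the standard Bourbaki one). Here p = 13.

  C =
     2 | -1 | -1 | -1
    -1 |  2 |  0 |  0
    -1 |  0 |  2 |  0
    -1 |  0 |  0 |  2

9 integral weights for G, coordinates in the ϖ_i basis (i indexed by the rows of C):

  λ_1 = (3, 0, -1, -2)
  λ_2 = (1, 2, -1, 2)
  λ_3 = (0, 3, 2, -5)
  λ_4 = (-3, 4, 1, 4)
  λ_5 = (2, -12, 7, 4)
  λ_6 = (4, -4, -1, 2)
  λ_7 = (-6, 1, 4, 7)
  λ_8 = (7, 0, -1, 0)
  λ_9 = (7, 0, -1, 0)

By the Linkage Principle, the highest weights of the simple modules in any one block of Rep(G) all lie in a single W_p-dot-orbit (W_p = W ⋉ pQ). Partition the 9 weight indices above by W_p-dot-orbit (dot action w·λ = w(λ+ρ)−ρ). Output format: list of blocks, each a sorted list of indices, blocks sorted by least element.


D_4 Cartan matrix, 4 simple roots permuted; ρ=(1,1,1,1).

λ_j+ρ reflected into Ā_13 (⟨·,θ^∨⟩≤13); 4-tuples as given:

  1: (3, 1, 0, 1) · 2: (2, 3, 0, 3) · 3: (3, 1, 0, 1) · 4: (2, 3, 0, 3) · 5: (2, 3, 0, 3) · 6: (2, 3, 0, 3) · 7: (2, 3, 0, 3) · 8: (3, 1, 0, 1) · 9: (3, 1, 0, 1)

Grouping the 9 weights by Ā_13-representative: 2 linkage classes.

[[1, 3, 8, 9], [2, 4, 5, 6, 7]]


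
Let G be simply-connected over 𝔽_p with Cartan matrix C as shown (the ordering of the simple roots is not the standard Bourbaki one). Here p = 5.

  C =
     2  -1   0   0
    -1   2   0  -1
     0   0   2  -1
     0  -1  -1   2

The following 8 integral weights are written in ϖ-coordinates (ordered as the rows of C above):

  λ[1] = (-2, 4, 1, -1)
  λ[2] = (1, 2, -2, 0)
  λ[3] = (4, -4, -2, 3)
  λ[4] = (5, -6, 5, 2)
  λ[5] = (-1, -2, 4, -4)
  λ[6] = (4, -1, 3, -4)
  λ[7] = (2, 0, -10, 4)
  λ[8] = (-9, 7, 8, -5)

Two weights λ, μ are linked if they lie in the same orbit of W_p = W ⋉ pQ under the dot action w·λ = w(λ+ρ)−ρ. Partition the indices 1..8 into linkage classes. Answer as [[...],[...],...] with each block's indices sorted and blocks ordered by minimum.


C ↔ A_4 under row/col permutation; |W(A_4)| = 120.

Ā_5 reps of the 8 weights (A_4, coords as presented):

  [1] (1, 3, 0, 0)
  [2] (1, 3, 0, 0)
  [3] (1, 3, 0, 0)
  [4] (3, 1, 1, 0)
  [5] (3, 1, 1, 0)
  [6] (1, 3, 0, 0)
  [7] (3, 1, 1, 0)
  [8] (1, 3, 0, 0)

These 8 weights hit 2 W_5-dot-orbits; sizes (5, 3):

[[1, 2, 3, 6, 8], [4, 5, 7]]


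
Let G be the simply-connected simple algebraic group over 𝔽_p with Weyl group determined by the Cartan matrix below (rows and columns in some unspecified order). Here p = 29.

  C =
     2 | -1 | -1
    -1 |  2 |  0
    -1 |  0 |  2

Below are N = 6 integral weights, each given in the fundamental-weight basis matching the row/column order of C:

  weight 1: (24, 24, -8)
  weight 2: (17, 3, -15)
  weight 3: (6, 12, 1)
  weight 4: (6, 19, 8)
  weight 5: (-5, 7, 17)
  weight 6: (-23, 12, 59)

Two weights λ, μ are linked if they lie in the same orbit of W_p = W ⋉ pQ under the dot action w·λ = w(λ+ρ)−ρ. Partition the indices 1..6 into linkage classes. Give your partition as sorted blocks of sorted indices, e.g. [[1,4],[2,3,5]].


C ↔ A_3 under row/col permutation; |W(A_3)| = 24.

Alcove-folded reps (p=29, 6 weights, presented ϖ-order):

  λ_1 → (4, 4, 14)
  λ_2 → (4, 4, 14)
  λ_3 → (7, 13, 2)
  λ_4 → (7, 13, 2)
  λ_5 → (4, 4, 14)
  λ_6 → (7, 13, 2)

These 6 weights hit 2 W_29-dot-orbits; sizes (3, 3):

[[1, 2, 5], [3, 4, 6]]


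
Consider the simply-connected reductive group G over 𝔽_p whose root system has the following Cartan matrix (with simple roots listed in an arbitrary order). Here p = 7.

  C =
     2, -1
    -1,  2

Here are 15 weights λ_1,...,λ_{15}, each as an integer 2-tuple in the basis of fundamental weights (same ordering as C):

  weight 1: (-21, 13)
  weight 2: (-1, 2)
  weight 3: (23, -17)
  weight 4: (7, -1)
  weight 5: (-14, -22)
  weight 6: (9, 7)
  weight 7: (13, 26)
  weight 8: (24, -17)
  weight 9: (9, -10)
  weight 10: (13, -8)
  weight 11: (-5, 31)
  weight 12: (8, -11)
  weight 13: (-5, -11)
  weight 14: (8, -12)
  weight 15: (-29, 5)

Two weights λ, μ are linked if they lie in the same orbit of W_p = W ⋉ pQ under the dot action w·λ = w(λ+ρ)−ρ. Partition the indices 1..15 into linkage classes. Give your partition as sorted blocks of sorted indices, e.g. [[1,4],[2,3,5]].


Root system A_2: the 2×2 matrix C matches after relabeling.

Alcove-folded reps (p=7, 15 weights, presented ϖ-order):

  1: (6, 1)
  2: (0, 3)
  3: (2, 4)
  4: (6, 1)
  5: (6, 1)
  6: (3, 1)
  7: (6, 1)
  8: (2, 3)
  9: (2, 4)
  10: (0, 0)
  11: (0, 3)
  12: (2, 4)
  13: (0, 3)
  14: (2, 3)
  15: (6, 1)

These 15 weights hit 6 W_7-dot-orbits; sizes (5, 3, 3, 1, 2, 1):

[[1, 4, 5, 7, 15], [2, 11, 13], [3, 9, 12], [6], [8, 14], [10]]


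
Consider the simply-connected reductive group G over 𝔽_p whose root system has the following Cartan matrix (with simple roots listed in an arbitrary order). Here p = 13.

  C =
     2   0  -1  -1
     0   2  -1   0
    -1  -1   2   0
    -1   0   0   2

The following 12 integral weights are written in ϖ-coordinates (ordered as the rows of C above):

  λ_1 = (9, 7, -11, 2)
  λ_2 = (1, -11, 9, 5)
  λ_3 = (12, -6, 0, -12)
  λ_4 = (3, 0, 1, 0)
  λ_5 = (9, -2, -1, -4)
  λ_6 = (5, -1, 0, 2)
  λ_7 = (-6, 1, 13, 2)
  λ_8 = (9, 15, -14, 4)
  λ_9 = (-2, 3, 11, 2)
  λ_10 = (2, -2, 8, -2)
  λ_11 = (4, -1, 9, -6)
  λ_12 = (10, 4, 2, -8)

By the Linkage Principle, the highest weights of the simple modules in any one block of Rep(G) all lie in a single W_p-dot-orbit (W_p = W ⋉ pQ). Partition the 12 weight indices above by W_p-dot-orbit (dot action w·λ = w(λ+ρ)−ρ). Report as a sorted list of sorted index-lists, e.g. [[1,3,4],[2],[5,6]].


C ↔ A_4 under row/col permutation; |W(A_4)| = 120.

Folding the 12 weights λ_j+ρ into Ā_13 (reps in the given 4-coord order):

  λ_1 → (0, 2, 8, 3);  λ_2 → (2, 5, 0, 1);  λ_3 → (2, 0, 2, 8);  λ_4 → (4, 1, 2, 1);  λ_5 → (6, 0, 1, 3);  λ_6 → (6, 0, 1, 3);  λ_7 → (2, 1, 8, 1);  λ_8 → (0, 2, 8, 3);  λ_9 → (2, 1, 8, 1);  λ_10 → (2, 1, 8, 1);  λ_11 → (0, 2, 8, 3);  λ_12 → (4, 1, 2, 1)

Linkage partition of the 12 weights (6 classes, p=13):

[[1, 8, 11], [2], [3], [4, 12], [5, 6], [7, 9, 10]]


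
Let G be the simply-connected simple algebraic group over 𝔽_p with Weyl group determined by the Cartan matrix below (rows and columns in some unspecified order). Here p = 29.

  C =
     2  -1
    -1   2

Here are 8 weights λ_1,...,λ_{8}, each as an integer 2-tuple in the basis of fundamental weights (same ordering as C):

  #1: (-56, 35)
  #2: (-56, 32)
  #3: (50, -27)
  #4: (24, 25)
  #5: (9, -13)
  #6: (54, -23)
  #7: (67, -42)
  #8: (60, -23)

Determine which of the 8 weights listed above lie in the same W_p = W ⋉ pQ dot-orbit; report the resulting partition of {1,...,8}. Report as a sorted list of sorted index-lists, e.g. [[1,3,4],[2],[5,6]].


Dynkin diagram of C (from the 2 off-diagonal −1 entries): A_2.

W_29-reps of the 8 weights in Ā_29 (same 2-coord order as C):

  λ_1+ρ ↦ (3, 7) · λ_2+ρ ↦ (3, 4) · λ_3+ρ ↦ (3, 4) · λ_4+ρ ↦ (3, 4) · λ_5+ρ ↦ (2, 10) · λ_6+ρ ↦ (3, 4) · λ_7+ρ ↦ (2, 10) · λ_8+ρ ↦ (3, 7)

Partition of {1..8} into 3 W_29-dot-orbits:

[[1, 8], [2, 3, 4, 6], [5, 7]]


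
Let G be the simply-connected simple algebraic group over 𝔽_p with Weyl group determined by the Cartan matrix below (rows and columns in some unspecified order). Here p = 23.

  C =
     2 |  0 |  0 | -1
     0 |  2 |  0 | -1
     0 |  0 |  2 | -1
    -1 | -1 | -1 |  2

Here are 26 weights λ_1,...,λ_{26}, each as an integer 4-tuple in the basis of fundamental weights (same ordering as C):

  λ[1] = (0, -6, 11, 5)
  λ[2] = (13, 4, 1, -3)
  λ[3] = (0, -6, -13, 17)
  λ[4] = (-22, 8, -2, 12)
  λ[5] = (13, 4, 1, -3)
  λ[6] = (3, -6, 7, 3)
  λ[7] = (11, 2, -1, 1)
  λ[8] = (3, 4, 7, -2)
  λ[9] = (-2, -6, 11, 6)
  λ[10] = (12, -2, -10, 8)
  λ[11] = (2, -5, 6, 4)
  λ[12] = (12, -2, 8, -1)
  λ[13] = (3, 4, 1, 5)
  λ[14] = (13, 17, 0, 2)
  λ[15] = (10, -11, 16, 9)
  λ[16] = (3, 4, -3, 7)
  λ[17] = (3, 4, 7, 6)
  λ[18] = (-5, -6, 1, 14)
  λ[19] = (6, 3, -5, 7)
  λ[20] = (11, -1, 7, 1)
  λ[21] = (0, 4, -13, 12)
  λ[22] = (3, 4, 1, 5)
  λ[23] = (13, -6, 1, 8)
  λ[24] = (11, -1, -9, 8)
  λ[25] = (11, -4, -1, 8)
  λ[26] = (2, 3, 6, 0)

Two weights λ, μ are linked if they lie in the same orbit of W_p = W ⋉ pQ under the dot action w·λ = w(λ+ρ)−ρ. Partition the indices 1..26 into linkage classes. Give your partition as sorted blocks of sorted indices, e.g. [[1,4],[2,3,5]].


C ↔ D_4 under row/col permutation; |W(D_4)| = 192.

Each λ_j+ρ reduced to Ā_23; 4-tuples below use C's row order:

  λ_1 → (1, 5, 12, 1);  λ_2 → (12, 3, 0, 2);  λ_3 → (1, 5, 12, 1);  λ_4 → (12, 0, 8, 1);  λ_5 → (12, 3, 0, 2);  λ_6 → (3, 4, 7, 1);  λ_7 → (12, 3, 0, 2);  λ_8 → (3, 4, 7, 1);  λ_9 → (1, 5, 12, 1);  λ_10 → (12, 0, 8, 1);  λ_11 → (3, 4, 7, 1);  λ_12 → (12, 0, 8, 1);  λ_13 → (4, 5, 2, 6);  λ_14 → (1, 5, 12, 1);  λ_15 → (4, 5, 2, 6);  λ_16 → (4, 5, 2, 6);  λ_17 → (3, 4, 7, 1);  λ_18 → (4, 5, 2, 6);  λ_19 → (7, 4, 4, 4);  λ_20 → (12, 0, 8, 1);  λ_21 → (1, 5, 12, 1);  λ_22 → (4, 5, 2, 6);  λ_23 → (12, 3, 0, 2);  λ_24 → (12, 0, 8, 1);  λ_25 → (12, 3, 0, 2);  λ_26 → (3, 4, 7, 1)

Linkage partition of the 26 weights (6 classes, p=23):

[[1, 3, 9, 14, 21], [2, 5, 7, 23, 25], [4, 10, 12, 20, 24], [6, 8, 11, 17, 26], [13, 15, 16, 18, 22], [19]]
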